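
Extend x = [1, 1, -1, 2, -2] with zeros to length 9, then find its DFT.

Original 5-point DFT: [1, -0.1180-1.0898i, 2.1180-4.6165i, 2.1180+4.6165i, -0.1180+1.0898i]
Zero-padded 9-point DFT provides frequency interpolation.

DFT_9([x, 0, ...]) = [1, 2.4718-0.7060i, -0.4187-0.1963i, 4, -2.0530-4.6865i, -2.0530+4.6865i, 4, -0.4187+0.1963i, 2.4718+0.7060i]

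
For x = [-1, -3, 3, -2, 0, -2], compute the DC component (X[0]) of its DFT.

X[0] = Σ(n=0 to 5) x[n] · ω_6^0 = Σ x[n]
= (-1) + (-3) + (3) + (-2) + (0) + (-2)

X[0] = -5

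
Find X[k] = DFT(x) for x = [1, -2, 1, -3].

X[k] = Σ(n=0 to 3) x[n] · ω_4^(nk)
where ω_4 = e^(-2πi/4)

Computing each X[k]:
X[0] = -3
X[1] = -1i
X[2] = 7
X[3] = 1i

X = [-3, -1i, 7, 1i]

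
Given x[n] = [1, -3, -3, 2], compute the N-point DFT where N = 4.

X[k] = Σ(n=0 to 3) x[n] · ω_4^(nk)
where ω_4 = e^(-2πi/4)

Computing each X[k]:
X[0] = -3
X[1] = 4+5i
X[2] = -1
X[3] = 4-5i

X = [-3, 4+5i, -1, 4-5i]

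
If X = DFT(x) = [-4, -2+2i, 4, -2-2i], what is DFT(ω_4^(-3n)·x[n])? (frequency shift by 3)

Modulation property: DFT(ω_4^(-3n)·x[n]) = X[(k-3) mod 4], so circularly shift X by 3 positions.

X[k-3] = [-2+2i, 4, -2-2i, -4]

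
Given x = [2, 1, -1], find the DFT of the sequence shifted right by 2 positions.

Time shift by 2: X_shifted[k] = ω_3^(2k) · X[k]
Shifted x = [1, -1, 2]

DFT(x[n-2]) = [2, 0.5000+2.5981i, 0.5000-2.5981i]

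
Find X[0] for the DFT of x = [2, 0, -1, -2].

X[0] = Σ(n=0 to 3) x[n] · ω_4^0 = Σ x[n]
= (2) + (0) + (-1) + (-2)

X[0] = -1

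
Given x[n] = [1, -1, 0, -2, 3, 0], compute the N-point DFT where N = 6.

X[k] = Σ(n=0 to 5) x[n] · ω_6^(nk)
where ω_6 = e^(-2πi/6)

Computing each X[k]:
X[0] = 1
X[1] = 1.0000+3.4641i
X[2] = -2.0000-1.7321i
X[3] = 7
X[4] = -2.0000+1.7321i
X[5] = 1.0000-3.4641i

X = [1, 1.0000+3.4641i, -2.0000-1.7321i, 7, -2.0000+1.7321i, 1.0000-3.4641i]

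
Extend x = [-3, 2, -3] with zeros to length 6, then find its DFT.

Original 3-point DFT: [-4, -2.5000-4.3301i, -2.5000+4.3301i]
Zero-padded 6-point DFT provides frequency interpolation.

DFT_6([x, 0, ...]) = [-4, -0.5000+0.8660i, -2.5000-4.3301i, -8, -2.5000+4.3301i, -0.5000-0.8660i]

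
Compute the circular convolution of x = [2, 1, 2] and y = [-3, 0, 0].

(x ⊛ y)[n] = Σ(m=0 to 2) x[m] · y[(n-m) mod 3]

Computing each output sample:
(x ⊛ y)[0] = -6
(x ⊛ y)[1] = -3
(x ⊛ y)[2] = -6

x ⊛ y = [-6, -3, -6]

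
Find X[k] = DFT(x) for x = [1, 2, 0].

X[k] = Σ(n=0 to 2) x[n] · ω_3^(nk)
where ω_3 = e^(-2πi/3)

Computing each X[k]:
X[0] = 3
X[1] = -1.7321i
X[2] = 1.7321i

X = [3, -1.7321i, 1.7321i]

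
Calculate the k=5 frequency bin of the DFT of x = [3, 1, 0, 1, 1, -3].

X[5] = Σ(n=0 to 5) x[n] · ω_6^(5n) where ω_6 = e^(-2πi/6)
= (3)·ω_6^0 + (1)·ω_6^5 + (0)·ω_6^10 + (1)·ω_6^15 + (1)·ω_6^20 + (-3)·ω_6^25

X[5] = 0.5000+2.5981i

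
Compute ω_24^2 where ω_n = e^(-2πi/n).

ω_24^2 = e^(-2πi·2/24)
= cos(-2π·2/24) + i·sin(-2π·2/24)
= cos(-4π/24) + i·sin(-4π/24)

ω_24^2 = cos(-4π/24) + i·sin(-4π/24) = 0.8660-0.5000i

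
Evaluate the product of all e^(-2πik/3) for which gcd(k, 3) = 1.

The primitive 3rd roots of unity are ω_3^k for k coprime to 3: k ∈ {1, 2}
Their product equals the constant term of the cyclotomic polynomial Φ_3(x) up to sign.
For n ≥ 3, the product of all primitive nth roots of unity is 1. (For n=1 it is 1; for n=2 it is -1.)

1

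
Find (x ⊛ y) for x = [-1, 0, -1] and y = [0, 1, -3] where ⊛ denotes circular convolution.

(x ⊛ y)[n] = Σ(m=0 to 2) x[m] · y[(n-m) mod 3]

Computing each output sample:
(x ⊛ y)[0] = -1
(x ⊛ y)[1] = 2
(x ⊛ y)[2] = 3

x ⊛ y = [-1, 2, 3]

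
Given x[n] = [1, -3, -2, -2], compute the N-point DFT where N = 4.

X[k] = Σ(n=0 to 3) x[n] · ω_4^(nk)
where ω_4 = e^(-2πi/4)

Computing each X[k]:
X[0] = -6
X[1] = 3+1i
X[2] = 4
X[3] = 3-1i

X = [-6, 3+1i, 4, 3-1i]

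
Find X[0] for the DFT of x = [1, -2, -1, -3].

X[0] = Σ(n=0 to 3) x[n] · ω_4^0 = Σ x[n]
= (1) + (-2) + (-1) + (-3)

X[0] = -5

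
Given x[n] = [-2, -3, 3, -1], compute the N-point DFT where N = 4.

X[k] = Σ(n=0 to 3) x[n] · ω_4^(nk)
where ω_4 = e^(-2πi/4)

Computing each X[k]:
X[0] = -3
X[1] = -5+2i
X[2] = 5
X[3] = -5-2i

X = [-3, -5+2i, 5, -5-2i]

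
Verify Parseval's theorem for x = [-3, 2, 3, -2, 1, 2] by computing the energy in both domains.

Time domain:
Σ|x[n]|² = |-3|² + |2|² + |3|² + |-2|² + |1|² + |2|² = 31.0000

Frequency domain:
(1/6)Σ|X[k]|² = (1/6)(|3|² + |-1.0000-1.7321i|² + |-9.0000+1.7321i|² + |-1|² + |-9.0000-1.7321i|² + |-1.0000+1.7321i|²) = (1/6)·186.0000 = 31.0000

Both sides agree, confirming Parseval's theorem.

Σ|x[n]|² = (1/N)Σ|X[k]|² = 31.0000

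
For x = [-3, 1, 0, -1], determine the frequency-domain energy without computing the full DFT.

Parseval: Σ|x[n]|² = (1/N)Σ|X[k]|², so Σ|X[k]|² = N·Σ|x[n]|² = 4·11.0000

Σ|X[k]|² = N·Σ|x[n]|² = 4·11.0000 = 44.0000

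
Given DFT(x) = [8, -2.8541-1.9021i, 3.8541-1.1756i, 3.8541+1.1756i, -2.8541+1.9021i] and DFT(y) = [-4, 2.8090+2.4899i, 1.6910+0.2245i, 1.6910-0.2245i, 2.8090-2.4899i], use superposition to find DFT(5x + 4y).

By linearity: DFT(5x + 4y) = 5·DFT(x) + 4·DFT(y)
= 5·[8, -2.8541-1.9021i, 3.8541-1.1756i, 3.8541+1.1756i, -2.8541+1.9021i] + 4·[-4, 2.8090+2.4899i, 1.6910+0.2245i, 1.6910-0.2245i, 2.8090-2.4899i]

Computing element-wise:
Z[0] = 5·(8) + 4·(-4) = 24
Z[1] = 5·(-2.8541-1.9021i) + 4·(2.8090+2.4899i) = -3.0345+0.4491i
Z[2] = 5·(3.8541-1.1756i) + 4·(1.6910+0.2245i) = 26.0345-4.9800i
Z[3] = 5·(3.8541+1.1756i) + 4·(1.6910-0.2245i) = 26.0345+4.9800i
Z[4] = 5·(-2.8541+1.9021i) + 4·(2.8090-2.4899i) = -3.0345-0.4491i

DFT(5x + 4y) = 5·X + 4·Y = [24, -3.0345+0.4491i, 26.0345-4.9800i, 26.0345+4.9800i, -3.0345-0.4491i]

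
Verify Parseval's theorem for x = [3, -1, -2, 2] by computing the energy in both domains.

Time domain:
Σ|x[n]|² = |3|² + |-1|² + |-2|² + |2|² = 18.0000

Frequency domain:
(1/4)Σ|X[k]|² = (1/4)(|2|² + |5+3i|² + |0|² + |5-3i|²) = (1/4)·72.0000 = 18.0000

Both sides agree, confirming Parseval's theorem.

Σ|x[n]|² = (1/N)Σ|X[k]|² = 18.0000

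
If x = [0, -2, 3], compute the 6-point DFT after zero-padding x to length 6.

Original 3-point DFT: [1, -0.5000+4.3301i, -0.5000-4.3301i]
Zero-padded 6-point DFT provides frequency interpolation.

DFT_6([x, 0, ...]) = [1, -2.5000-0.8660i, -0.5000+4.3301i, 5, -0.5000-4.3301i, -2.5000+0.8660i]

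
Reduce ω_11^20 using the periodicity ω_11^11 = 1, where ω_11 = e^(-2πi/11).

Since ω_11^11 = 1, powers reduce modulo 11.
20 mod 11 = 9
So ω_11^20 = ω_11^9 = e^(-2πi·9/11)

ω_11^20 = ω_11^9 = 0.4154+0.9096i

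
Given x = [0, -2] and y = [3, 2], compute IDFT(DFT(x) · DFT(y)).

(x ⊛ y)[n] = Σ(m=0 to 1) x[m] · y[(n-m) mod 2]

Computing each output sample:
(x ⊛ y)[0] = -4
(x ⊛ y)[1] = -6

x ⊛ y = [-4, -6]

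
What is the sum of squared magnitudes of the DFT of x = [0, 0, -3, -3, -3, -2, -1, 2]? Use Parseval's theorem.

Parseval: Σ|x[n]|² = (1/N)Σ|X[k]|², so Σ|X[k]|² = N·Σ|x[n]|² = 8·36.0000

Σ|X[k]|² = N·Σ|x[n]|² = 8·36.0000 = 288.0000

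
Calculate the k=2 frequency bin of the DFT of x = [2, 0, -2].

X[2] = Σ(n=0 to 2) x[n] · ω_3^(2n) where ω_3 = e^(-2πi/3)
= (2)·ω_3^0 + (0)·ω_3^2 + (-2)·ω_3^4

X[2] = 3.0000+1.7321i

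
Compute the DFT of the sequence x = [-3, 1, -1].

X[k] = Σ(n=0 to 2) x[n] · ω_3^(nk)
where ω_3 = e^(-2πi/3)

Computing each X[k]:
X[0] = -3
X[1] = -3.0000-1.7321i
X[2] = -3.0000+1.7321i

X = [-3, -3.0000-1.7321i, -3.0000+1.7321i]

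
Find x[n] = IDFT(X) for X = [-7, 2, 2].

x[n] = (1/3) Σ(k=0 to 2) X[k] · e^(2πikn/3)

Computing each x[n]:
x[0] = -1
x[1] = -3
x[2] = -3

x = [-1, -3, -3]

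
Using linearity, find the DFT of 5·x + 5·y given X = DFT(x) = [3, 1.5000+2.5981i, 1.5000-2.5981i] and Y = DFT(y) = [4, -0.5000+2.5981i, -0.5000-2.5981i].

By linearity: DFT(5x + 5y) = 5·DFT(x) + 5·DFT(y)
= 5·[3, 1.5000+2.5981i, 1.5000-2.5981i] + 5·[4, -0.5000+2.5981i, -0.5000-2.5981i]

Computing element-wise:
Z[0] = 5·(3) + 5·(4) = 35
Z[1] = 5·(1.5000+2.5981i) + 5·(-0.5000+2.5981i) = 5.0000+25.9810i
Z[2] = 5·(1.5000-2.5981i) + 5·(-0.5000-2.5981i) = 5.0000-25.9810i

DFT(5x + 5y) = 5·X + 5·Y = [35, 5.0000+25.9810i, 5.0000-25.9810i]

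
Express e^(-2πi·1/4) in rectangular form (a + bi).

ω_4^1 = e^(-2πi·1/4)
= cos(-2π·1/4) + i·sin(-2π·1/4)
= cos(-2π/4) + i·sin(-2π/4)

ω_4^1 = cos(-2π/4) + i·sin(-2π/4) = -1i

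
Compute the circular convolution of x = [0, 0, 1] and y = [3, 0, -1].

(x ⊛ y)[n] = Σ(m=0 to 2) x[m] · y[(n-m) mod 3]

Computing each output sample:
(x ⊛ y)[0] = 0
(x ⊛ y)[1] = -1
(x ⊛ y)[2] = 3

x ⊛ y = [0, -1, 3]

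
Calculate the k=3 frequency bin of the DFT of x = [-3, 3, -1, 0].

X[3] = Σ(n=0 to 3) x[n] · ω_4^(3n) where ω_4 = e^(-2πi/4)
= (-3)·ω_4^0 + (3)·ω_4^3 + (-1)·ω_4^6 + (0)·ω_4^9

X[3] = -2+3i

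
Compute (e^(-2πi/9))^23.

Since ω_9^9 = 1, powers reduce modulo 9.
23 mod 9 = 5
So ω_9^23 = ω_9^5 = e^(-2πi·5/9)

ω_9^23 = ω_9^5 = -0.9397+0.3420i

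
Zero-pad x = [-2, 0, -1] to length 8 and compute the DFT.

Original 3-point DFT: [-3, -1.5000-0.8660i, -1.5000+0.8660i]
Zero-padded 8-point DFT provides frequency interpolation.

DFT_8([x, 0, ...]) = [-3, -2+1i, -1, -2-1i, -3, -2+1i, -1, -2-1i]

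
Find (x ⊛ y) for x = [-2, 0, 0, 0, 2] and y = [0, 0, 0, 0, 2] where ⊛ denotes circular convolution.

(x ⊛ y)[n] = Σ(m=0 to 4) x[m] · y[(n-m) mod 5]

Computing each output sample:
(x ⊛ y)[0] = 0
(x ⊛ y)[1] = 0
(x ⊛ y)[2] = 0
(x ⊛ y)[3] = 4
(x ⊛ y)[4] = -4

x ⊛ y = [0, 0, 0, 4, -4]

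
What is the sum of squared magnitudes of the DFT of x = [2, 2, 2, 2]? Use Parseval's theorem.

Parseval: Σ|x[n]|² = (1/N)Σ|X[k]|², so Σ|X[k]|² = N·Σ|x[n]|² = 4·16.0000

Σ|X[k]|² = N·Σ|x[n]|² = 4·16.0000 = 64.0000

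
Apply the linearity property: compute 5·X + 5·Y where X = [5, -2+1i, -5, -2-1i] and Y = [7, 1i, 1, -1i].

By linearity: DFT(5x + 5y) = 5·DFT(x) + 5·DFT(y)
= 5·[5, -2+1i, -5, -2-1i] + 5·[7, 1i, 1, -1i]

Computing element-wise:
Z[0] = 5·(5) + 5·(7) = 60
Z[1] = 5·(-2+1i) + 5·(1i) = -10+10i
Z[2] = 5·(-5) + 5·(1) = -20
Z[3] = 5·(-2-1i) + 5·(-1i) = -10-10i

DFT(5x + 5y) = 5·X + 5·Y = [60, -10+10i, -20, -10-10i]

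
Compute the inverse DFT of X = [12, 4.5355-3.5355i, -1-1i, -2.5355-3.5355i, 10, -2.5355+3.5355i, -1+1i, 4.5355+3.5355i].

x[n] = (1/8) Σ(k=0 to 7) X[k] · e^(2πikn/8)

Computing each x[n]:
x[0] = 3
x[1] = 3
x[2] = 3
x[3] = 0
x[4] = 2
x[5] = -2
x[6] = 3
x[7] = 0

x = [3, 3, 3, 0, 2, -2, 3, 0]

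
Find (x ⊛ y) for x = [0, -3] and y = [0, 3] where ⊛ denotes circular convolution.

(x ⊛ y)[n] = Σ(m=0 to 1) x[m] · y[(n-m) mod 2]

Computing each output sample:
(x ⊛ y)[0] = -9
(x ⊛ y)[1] = 0

x ⊛ y = [-9, 0]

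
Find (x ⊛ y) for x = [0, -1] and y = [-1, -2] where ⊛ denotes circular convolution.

(x ⊛ y)[n] = Σ(m=0 to 1) x[m] · y[(n-m) mod 2]

Computing each output sample:
(x ⊛ y)[0] = 2
(x ⊛ y)[1] = 1

x ⊛ y = [2, 1]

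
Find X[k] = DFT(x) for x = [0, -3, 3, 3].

X[k] = Σ(n=0 to 3) x[n] · ω_4^(nk)
where ω_4 = e^(-2πi/4)

Computing each X[k]:
X[0] = 3
X[1] = -3+6i
X[2] = 3
X[3] = -3-6i

X = [3, -3+6i, 3, -3-6i]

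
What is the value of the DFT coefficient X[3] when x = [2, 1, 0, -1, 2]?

X[3] = Σ(n=0 to 4) x[n] · ω_5^(3n) where ω_5 = e^(-2πi/5)
= (2)·ω_5^0 + (1)·ω_5^3 + (0)·ω_5^6 + (-1)·ω_5^9 + (2)·ω_5^12

X[3] = -0.7361-1.5388i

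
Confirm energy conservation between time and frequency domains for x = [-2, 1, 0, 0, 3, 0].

Time domain:
Σ|x[n]|² = |-2|² + |1|² + |0|² + |0|² + |3|² + |0|² = 14.0000

Frequency domain:
(1/6)Σ|X[k]|² = (1/6)(|2|² + |-3.0000+1.7321i|² + |-4.0000-3.4641i|² + |0|² + |-4.0000+3.4641i|² + |-3.0000-1.7321i|²) = (1/6)·84.0000 = 14.0000

Both sides agree, confirming Parseval's theorem.

Σ|x[n]|² = (1/N)Σ|X[k]|² = 14.0000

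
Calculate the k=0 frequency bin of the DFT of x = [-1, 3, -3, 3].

X[0] = Σ(n=0 to 3) x[n] · ω_4^0 = Σ x[n]
= (-1) + (3) + (-3) + (3)

X[0] = 2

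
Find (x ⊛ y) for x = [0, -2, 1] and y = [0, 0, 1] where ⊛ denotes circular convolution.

(x ⊛ y)[n] = Σ(m=0 to 2) x[m] · y[(n-m) mod 3]

Computing each output sample:
(x ⊛ y)[0] = -2
(x ⊛ y)[1] = 1
(x ⊛ y)[2] = 0

x ⊛ y = [-2, 1, 0]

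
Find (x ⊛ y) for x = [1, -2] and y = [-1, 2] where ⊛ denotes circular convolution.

(x ⊛ y)[n] = Σ(m=0 to 1) x[m] · y[(n-m) mod 2]

Computing each output sample:
(x ⊛ y)[0] = -5
(x ⊛ y)[1] = 4

x ⊛ y = [-5, 4]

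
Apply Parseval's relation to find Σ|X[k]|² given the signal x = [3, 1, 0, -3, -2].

Parseval: Σ|x[n]|² = (1/N)Σ|X[k]|², so Σ|X[k]|² = N·Σ|x[n]|² = 5·23.0000

Σ|X[k]|² = N·Σ|x[n]|² = 5·23.0000 = 115.0000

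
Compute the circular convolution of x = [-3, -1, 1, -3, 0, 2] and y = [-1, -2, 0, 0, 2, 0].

(x ⊛ y)[n] = Σ(m=0 to 5) x[m] · y[(n-m) mod 6]

Computing each output sample:
(x ⊛ y)[0] = 1
(x ⊛ y)[1] = 1
(x ⊛ y)[2] = 1
(x ⊛ y)[3] = 5
(x ⊛ y)[4] = 0
(x ⊛ y)[5] = -4

x ⊛ y = [1, 1, 1, 5, 0, -4]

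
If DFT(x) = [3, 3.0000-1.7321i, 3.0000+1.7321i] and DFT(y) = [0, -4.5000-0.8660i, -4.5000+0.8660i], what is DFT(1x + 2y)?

By linearity: DFT(1x + 2y) = 1·DFT(x) + 2·DFT(y)
= 1·[3, 3.0000-1.7321i, 3.0000+1.7321i] + 2·[0, -4.5000-0.8660i, -4.5000+0.8660i]

Computing element-wise:
Z[0] = 1·(3) + 2·(0) = 3
Z[1] = 1·(3.0000-1.7321i) + 2·(-4.5000-0.8660i) = -6.0000-3.4641i
Z[2] = 1·(3.0000+1.7321i) + 2·(-4.5000+0.8660i) = -6.0000+3.4641i

DFT(1x + 2y) = 1·X + 2·Y = [3, -6.0000-3.4641i, -6.0000+3.4641i]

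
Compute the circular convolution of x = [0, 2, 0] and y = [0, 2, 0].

(x ⊛ y)[n] = Σ(m=0 to 2) x[m] · y[(n-m) mod 3]

Computing each output sample:
(x ⊛ y)[0] = 0
(x ⊛ y)[1] = 0
(x ⊛ y)[2] = 4

x ⊛ y = [0, 0, 4]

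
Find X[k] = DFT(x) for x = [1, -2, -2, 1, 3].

X[k] = Σ(n=0 to 4) x[n] · ω_5^(nk)
where ω_5 = e^(-2πi/5)

Computing each X[k]:
X[0] = 1
X[1] = 2.1180+6.5186i
X[2] = -0.1180+0.0858i
X[3] = -0.1180-0.0858i
X[4] = 2.1180-6.5186i

X = [1, 2.1180+6.5186i, -0.1180+0.0858i, -0.1180-0.0858i, 2.1180-6.5186i]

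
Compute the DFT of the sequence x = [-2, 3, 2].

X[k] = Σ(n=0 to 2) x[n] · ω_3^(nk)
where ω_3 = e^(-2πi/3)

Computing each X[k]:
X[0] = 3
X[1] = -4.5000-0.8660i
X[2] = -4.5000+0.8660i

X = [3, -4.5000-0.8660i, -4.5000+0.8660i]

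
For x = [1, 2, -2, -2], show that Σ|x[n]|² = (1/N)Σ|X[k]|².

Time domain:
Σ|x[n]|² = |1|² + |2|² + |-2|² + |-2|² = 13.0000

Frequency domain:
(1/4)Σ|X[k]|² = (1/4)(|-1|² + |3-4i|² + |-1|² + |3+4i|²) = (1/4)·52.0000 = 13.0000

Both sides agree, confirming Parseval's theorem.

Σ|x[n]|² = (1/N)Σ|X[k]|² = 13.0000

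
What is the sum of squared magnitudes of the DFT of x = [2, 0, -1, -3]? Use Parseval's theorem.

Parseval: Σ|x[n]|² = (1/N)Σ|X[k]|², so Σ|X[k]|² = N·Σ|x[n]|² = 4·14.0000

Σ|X[k]|² = N·Σ|x[n]|² = 4·14.0000 = 56.0000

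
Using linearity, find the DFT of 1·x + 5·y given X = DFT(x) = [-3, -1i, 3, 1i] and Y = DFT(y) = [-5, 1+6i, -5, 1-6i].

By linearity: DFT(1x + 5y) = 1·DFT(x) + 5·DFT(y)
= 1·[-3, -1i, 3, 1i] + 5·[-5, 1+6i, -5, 1-6i]

Computing element-wise:
Z[0] = 1·(-3) + 5·(-5) = -28
Z[1] = 1·(-1i) + 5·(1+6i) = 5+29i
Z[2] = 1·(3) + 5·(-5) = -22
Z[3] = 1·(1i) + 5·(1-6i) = 5-29i

DFT(1x + 5y) = 1·X + 5·Y = [-28, 5+29i, -22, 5-29i]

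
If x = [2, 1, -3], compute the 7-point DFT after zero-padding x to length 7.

Original 3-point DFT: [0, 3.0000-3.4641i, 3.0000+3.4641i]
Zero-padded 7-point DFT provides frequency interpolation.

DFT_7([x, 0, ...]) = [0, 3.2911+2.1430i, 4.4804-2.2766i, -0.7714-2.7794i, -0.7714+2.7794i, 4.4804+2.2766i, 3.2911-2.1430i]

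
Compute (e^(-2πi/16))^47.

Since ω_16^16 = 1, powers reduce modulo 16.
47 mod 16 = 15
So ω_16^47 = ω_16^15 = e^(-2πi·15/16)

ω_16^47 = ω_16^15 = 0.9239+0.3827i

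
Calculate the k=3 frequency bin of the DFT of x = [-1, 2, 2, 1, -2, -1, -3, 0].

X[3] = Σ(n=0 to 7) x[n] · ω_8^(3n) where ω_8 = e^(-2πi/8)
= (-1)·ω_8^0 + (2)·ω_8^3 + (2)·ω_8^6 + (1)·ω_8^9 + (-2)·ω_8^12 + (-1)·ω_8^15 + (-3)·ω_8^18 + (0)·ω_8^21

X[3] = -0.4142+2.1716i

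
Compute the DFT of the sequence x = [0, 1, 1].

X[k] = Σ(n=0 to 2) x[n] · ω_3^(nk)
where ω_3 = e^(-2πi/3)

Computing each X[k]:
X[0] = 2
X[1] = -1
X[2] = -1

X = [2, -1, -1]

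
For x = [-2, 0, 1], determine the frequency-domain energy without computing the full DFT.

Parseval: Σ|x[n]|² = (1/N)Σ|X[k]|², so Σ|X[k]|² = N·Σ|x[n]|² = 3·5.0000

Σ|X[k]|² = N·Σ|x[n]|² = 3·5.0000 = 15.0000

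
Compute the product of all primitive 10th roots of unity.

The primitive 10th roots of unity are ω_10^k for k coprime to 10: k ∈ {1, 3, 7, 9}
Their product equals the constant term of the cyclotomic polynomial Φ_10(x) up to sign.
For n ≥ 3, the product of all primitive nth roots of unity is 1. (For n=1 it is 1; for n=2 it is -1.)

1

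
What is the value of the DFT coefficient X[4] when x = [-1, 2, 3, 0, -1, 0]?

X[4] = Σ(n=0 to 5) x[n] · ω_6^(4n) where ω_6 = e^(-2πi/6)
= (-1)·ω_6^0 + (2)·ω_6^4 + (3)·ω_6^8 + (0)·ω_6^12 + (-1)·ω_6^16 + (0)·ω_6^20

X[4] = -3.0000-1.7321i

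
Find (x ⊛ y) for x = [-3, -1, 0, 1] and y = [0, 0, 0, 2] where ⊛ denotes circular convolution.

(x ⊛ y)[n] = Σ(m=0 to 3) x[m] · y[(n-m) mod 4]

Computing each output sample:
(x ⊛ y)[0] = -2
(x ⊛ y)[1] = 0
(x ⊛ y)[2] = 2
(x ⊛ y)[3] = -6

x ⊛ y = [-2, 0, 2, -6]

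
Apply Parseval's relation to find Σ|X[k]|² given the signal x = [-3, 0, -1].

Parseval: Σ|x[n]|² = (1/N)Σ|X[k]|², so Σ|X[k]|² = N·Σ|x[n]|² = 3·10.0000

Σ|X[k]|² = N·Σ|x[n]|² = 3·10.0000 = 30.0000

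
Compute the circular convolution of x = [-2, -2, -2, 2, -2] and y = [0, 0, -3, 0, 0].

(x ⊛ y)[n] = Σ(m=0 to 4) x[m] · y[(n-m) mod 5]

Computing each output sample:
(x ⊛ y)[0] = -6
(x ⊛ y)[1] = 6
(x ⊛ y)[2] = 6
(x ⊛ y)[3] = 6
(x ⊛ y)[4] = 6

x ⊛ y = [-6, 6, 6, 6, 6]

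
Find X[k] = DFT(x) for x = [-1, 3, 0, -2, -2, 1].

X[k] = Σ(n=0 to 5) x[n] · ω_6^(nk)
where ω_6 = e^(-2πi/6)

Computing each X[k]:
X[0] = -1
X[1] = 4.0000-3.4641i
X[2] = -4
X[3] = -5
X[4] = -4
X[5] = 4.0000+3.4641i

X = [-1, 4.0000-3.4641i, -4, -5, -4, 4.0000+3.4641i]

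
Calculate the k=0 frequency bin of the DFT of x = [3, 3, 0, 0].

X[0] = Σ(n=0 to 3) x[n] · ω_4^0 = Σ x[n]
= (3) + (3) + (0) + (0)

X[0] = 6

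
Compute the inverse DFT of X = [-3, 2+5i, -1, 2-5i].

x[n] = (1/4) Σ(k=0 to 3) X[k] · e^(2πikn/4)

Computing each x[n]:
x[0] = 0
x[1] = -3
x[2] = -2
x[3] = 2

x = [0, -3, -2, 2]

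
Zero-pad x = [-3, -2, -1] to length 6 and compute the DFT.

Original 3-point DFT: [-6, -1.5000+0.8660i, -1.5000-0.8660i]
Zero-padded 6-point DFT provides frequency interpolation.

DFT_6([x, 0, ...]) = [-6, -3.5000+2.5981i, -1.5000+0.8660i, -2, -1.5000-0.8660i, -3.5000-2.5981i]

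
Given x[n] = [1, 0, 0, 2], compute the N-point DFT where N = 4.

X[k] = Σ(n=0 to 3) x[n] · ω_4^(nk)
where ω_4 = e^(-2πi/4)

Computing each X[k]:
X[0] = 3
X[1] = 1+2i
X[2] = -1
X[3] = 1-2i

X = [3, 1+2i, -1, 1-2i]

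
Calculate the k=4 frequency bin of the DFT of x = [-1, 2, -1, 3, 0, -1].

X[4] = Σ(n=0 to 5) x[n] · ω_6^(4n) where ω_6 = e^(-2πi/6)
= (-1)·ω_6^0 + (2)·ω_6^4 + (-1)·ω_6^8 + (3)·ω_6^12 + (0)·ω_6^16 + (-1)·ω_6^20

X[4] = 2.0000+3.4641i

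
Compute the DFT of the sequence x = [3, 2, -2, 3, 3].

X[k] = Σ(n=0 to 4) x[n] · ω_5^(nk)
where ω_5 = e^(-2πi/5)

Computing each X[k]:
X[0] = 9
X[1] = 3.7361+3.8900i
X[2] = -0.7361-4.1675i
X[3] = -0.7361+4.1675i
X[4] = 3.7361-3.8900i

X = [9, 3.7361+3.8900i, -0.7361-4.1675i, -0.7361+4.1675i, 3.7361-3.8900i]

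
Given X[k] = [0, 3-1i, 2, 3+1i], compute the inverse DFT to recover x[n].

x[n] = (1/4) Σ(k=0 to 3) X[k] · e^(2πikn/4)

Computing each x[n]:
x[0] = 2
x[1] = 0
x[2] = -1
x[3] = -1

x = [2, 0, -1, -1]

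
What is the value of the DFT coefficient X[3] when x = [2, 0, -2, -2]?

X[3] = Σ(n=0 to 3) x[n] · ω_4^(3n) where ω_4 = e^(-2πi/4)
= (2)·ω_4^0 + (0)·ω_4^3 + (-2)·ω_4^6 + (-2)·ω_4^9

X[3] = 4+2i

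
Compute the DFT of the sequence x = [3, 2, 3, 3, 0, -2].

X[k] = Σ(n=0 to 5) x[n] · ω_6^(nk)
where ω_6 = e^(-2πi/6)

Computing each X[k]:
X[0] = 9
X[1] = -1.5000-6.0622i
X[2] = 4.5000-0.8660i
X[3] = 3
X[4] = 4.5000+0.8660i
X[5] = -1.5000+6.0622i

X = [9, -1.5000-6.0622i, 4.5000-0.8660i, 3, 4.5000+0.8660i, -1.5000+6.0622i]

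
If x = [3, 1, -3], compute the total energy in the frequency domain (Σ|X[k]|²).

Parseval: Σ|x[n]|² = (1/N)Σ|X[k]|², so Σ|X[k]|² = N·Σ|x[n]|² = 3·19.0000

Σ|X[k]|² = N·Σ|x[n]|² = 3·19.0000 = 57.0000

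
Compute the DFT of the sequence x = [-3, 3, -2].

X[k] = Σ(n=0 to 2) x[n] · ω_3^(nk)
where ω_3 = e^(-2πi/3)

Computing each X[k]:
X[0] = -2
X[1] = -3.5000-4.3301i
X[2] = -3.5000+4.3301i

X = [-2, -3.5000-4.3301i, -3.5000+4.3301i]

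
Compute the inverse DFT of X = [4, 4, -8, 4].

x[n] = (1/4) Σ(k=0 to 3) X[k] · e^(2πikn/4)

Computing each x[n]:
x[0] = 1
x[1] = 3
x[2] = -3
x[3] = 3

x = [1, 3, -3, 3]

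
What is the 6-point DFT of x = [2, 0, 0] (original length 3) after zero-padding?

Original 3-point DFT: [2, 2, 2]
Zero-padded 6-point DFT provides frequency interpolation.

DFT_6([x, 0, ...]) = [2, 2, 2, 2, 2, 2]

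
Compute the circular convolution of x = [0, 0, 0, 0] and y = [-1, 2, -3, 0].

(x ⊛ y)[n] = Σ(m=0 to 3) x[m] · y[(n-m) mod 4]

Computing each output sample:
(x ⊛ y)[0] = 0
(x ⊛ y)[1] = 0
(x ⊛ y)[2] = 0
(x ⊛ y)[3] = 0

x ⊛ y = [0, 0, 0, 0]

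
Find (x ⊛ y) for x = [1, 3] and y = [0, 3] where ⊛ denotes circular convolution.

(x ⊛ y)[n] = Σ(m=0 to 1) x[m] · y[(n-m) mod 2]

Computing each output sample:
(x ⊛ y)[0] = 9
(x ⊛ y)[1] = 3

x ⊛ y = [9, 3]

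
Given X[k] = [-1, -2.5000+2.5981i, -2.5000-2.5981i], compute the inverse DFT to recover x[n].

x[n] = (1/3) Σ(k=0 to 2) X[k] · e^(2πikn/3)

Computing each x[n]:
x[0] = -2
x[1] = -1
x[2] = 2

x = [-2, -1, 2]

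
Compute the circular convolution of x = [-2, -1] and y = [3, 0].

(x ⊛ y)[n] = Σ(m=0 to 1) x[m] · y[(n-m) mod 2]

Computing each output sample:
(x ⊛ y)[0] = -6
(x ⊛ y)[1] = -3

x ⊛ y = [-6, -3]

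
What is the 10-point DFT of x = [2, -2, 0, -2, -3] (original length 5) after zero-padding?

Original 5-point DFT: [-5, 2.0729-2.1266i, 5.4271+1.3143i, 5.4271-1.3143i, 2.0729+2.1266i]
Zero-padded 10-point DFT provides frequency interpolation.

DFT_10([x, 0, ...]) = [-5, 3.4271+4.8410i, 2.0729-2.1266i, 0.0729+3.5797i, 5.4271+1.3143i, 3, 5.4271-1.3143i, 0.0729-3.5797i, 2.0729+2.1266i, 3.4271-4.8410i]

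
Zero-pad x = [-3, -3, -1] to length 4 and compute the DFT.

Original 3-point DFT: [-7, -1.0000+1.7321i, -1.0000-1.7321i]
Zero-padded 4-point DFT provides frequency interpolation.

DFT_4([x, 0, ...]) = [-7, -2+3i, -1, -2-3i]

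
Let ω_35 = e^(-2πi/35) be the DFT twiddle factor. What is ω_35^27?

ω_35^27 = e^(-2πi·27/35)
= cos(-2π·27/35) + i·sin(-2π·27/35)
= cos(-54π/35) + i·sin(-54π/35)

ω_35^27 = cos(-54π/35) + i·sin(-54π/35) = 0.1342+0.9909i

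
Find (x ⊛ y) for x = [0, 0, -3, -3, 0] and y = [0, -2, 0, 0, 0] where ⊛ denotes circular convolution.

(x ⊛ y)[n] = Σ(m=0 to 4) x[m] · y[(n-m) mod 5]

Computing each output sample:
(x ⊛ y)[0] = 0
(x ⊛ y)[1] = 0
(x ⊛ y)[2] = 0
(x ⊛ y)[3] = 6
(x ⊛ y)[4] = 6

x ⊛ y = [0, 0, 0, 6, 6]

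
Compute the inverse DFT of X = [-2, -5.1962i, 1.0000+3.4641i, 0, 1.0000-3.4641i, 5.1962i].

x[n] = (1/6) Σ(k=0 to 5) X[k] · e^(2πikn/6)

Computing each x[n]:
x[0] = 0
x[1] = 0
x[2] = 2
x[3] = 0
x[4] = -3
x[5] = -1

x = [0, 0, 2, 0, -3, -1]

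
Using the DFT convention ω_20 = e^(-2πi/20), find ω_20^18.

ω_20^18 = e^(-2πi·18/20)
= cos(-2π·18/20) + i·sin(-2π·18/20)
= cos(-36π/20) + i·sin(-36π/20)

ω_20^18 = cos(-36π/20) + i·sin(-36π/20) = 0.8090+0.5878i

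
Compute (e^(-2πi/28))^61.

Since ω_28^28 = 1, powers reduce modulo 28.
61 mod 28 = 5
So ω_28^61 = ω_28^5 = e^(-2πi·5/28)

ω_28^61 = ω_28^5 = 0.4339-0.9010i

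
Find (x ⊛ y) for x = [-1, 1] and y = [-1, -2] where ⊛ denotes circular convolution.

(x ⊛ y)[n] = Σ(m=0 to 1) x[m] · y[(n-m) mod 2]

Computing each output sample:
(x ⊛ y)[0] = -1
(x ⊛ y)[1] = 1

x ⊛ y = [-1, 1]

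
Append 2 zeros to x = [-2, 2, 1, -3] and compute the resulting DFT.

Original 4-point DFT: [-2, -3-5i, 0, -3+5i]
Zero-padded 6-point DFT provides frequency interpolation.

DFT_6([x, 0, ...]) = [-2, 1.5000-2.5981i, -6.5000-0.8660i, 0, -6.5000+0.8660i, 1.5000+2.5981i]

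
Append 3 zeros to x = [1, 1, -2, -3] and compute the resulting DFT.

Original 4-point DFT: [-3, 3-4i, 1, 3+4i]
Zero-padded 7-point DFT provides frequency interpolation.

DFT_7([x, 0, ...]) = [-3, 4.7714+2.4697i, 0.7089-4.1882i, -0.4804+0.9272i, -0.4804-0.9272i, 0.7089+4.1882i, 4.7714-2.4697i]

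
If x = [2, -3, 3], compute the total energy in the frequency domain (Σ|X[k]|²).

Parseval: Σ|x[n]|² = (1/N)Σ|X[k]|², so Σ|X[k]|² = N·Σ|x[n]|² = 3·22.0000

Σ|X[k]|² = N·Σ|x[n]|² = 3·22.0000 = 66.0000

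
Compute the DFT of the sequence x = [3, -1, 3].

X[k] = Σ(n=0 to 2) x[n] · ω_3^(nk)
where ω_3 = e^(-2πi/3)

Computing each X[k]:
X[0] = 5
X[1] = 2.0000+3.4641i
X[2] = 2.0000-3.4641i

X = [5, 2.0000+3.4641i, 2.0000-3.4641i]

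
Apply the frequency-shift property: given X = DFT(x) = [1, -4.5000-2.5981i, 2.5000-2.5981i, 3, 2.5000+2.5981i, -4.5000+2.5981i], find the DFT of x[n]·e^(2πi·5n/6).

Modulation property: DFT(ω_6^(-5n)·x[n]) = X[(k-5) mod 6], so circularly shift X by 5 positions.

X[k-5] = [-4.5000-2.5981i, 2.5000-2.5981i, 3, 2.5000+2.5981i, -4.5000+2.5981i, 1]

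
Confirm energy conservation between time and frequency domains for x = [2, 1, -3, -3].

Time domain:
Σ|x[n]|² = |2|² + |1|² + |-3|² + |-3|² = 23.0000

Frequency domain:
(1/4)Σ|X[k]|² = (1/4)(|-3|² + |5-4i|² + |1|² + |5+4i|²) = (1/4)·92.0000 = 23.0000

Both sides agree, confirming Parseval's theorem.

Σ|x[n]|² = (1/N)Σ|X[k]|² = 23.0000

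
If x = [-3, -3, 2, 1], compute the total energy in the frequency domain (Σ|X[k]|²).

Parseval: Σ|x[n]|² = (1/N)Σ|X[k]|², so Σ|X[k]|² = N·Σ|x[n]|² = 4·23.0000

Σ|X[k]|² = N·Σ|x[n]|² = 4·23.0000 = 92.0000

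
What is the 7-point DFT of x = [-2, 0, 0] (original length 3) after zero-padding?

Original 3-point DFT: [-2, -2, -2]
Zero-padded 7-point DFT provides frequency interpolation.

DFT_7([x, 0, ...]) = [-2, -2, -2, -2, -2, -2, -2]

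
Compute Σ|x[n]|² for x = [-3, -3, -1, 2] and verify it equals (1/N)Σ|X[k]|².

Time domain:
Σ|x[n]|² = |-3|² + |-3|² + |-1|² + |2|² = 23.0000

Frequency domain:
(1/4)Σ|X[k]|² = (1/4)(|-5|² + |-2+5i|² + |-3|² + |-2-5i|²) = (1/4)·92.0000 = 23.0000

Both sides agree, confirming Parseval's theorem.

Σ|x[n]|² = (1/N)Σ|X[k]|² = 23.0000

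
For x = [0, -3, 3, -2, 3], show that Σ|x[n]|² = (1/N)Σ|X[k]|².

Time domain:
Σ|x[n]|² = |0|² + |-3|² + |3|² + |-2|² + |3|² = 31.0000

Frequency domain:
(1/5)Σ|X[k]|² = (1/5)(|1|² + |-0.8090+2.7674i|² + |0.3090+8.2820i|² + |0.3090-8.2820i|² + |-0.8090-2.7674i|²) = (1/5)·155.0000 = 31.0000

Both sides agree, confirming Parseval's theorem.

Σ|x[n]|² = (1/N)Σ|X[k]|² = 31.0000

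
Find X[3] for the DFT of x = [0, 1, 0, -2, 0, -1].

X[3] = Σ(n=0 to 5) x[n] · ω_6^(3n) where ω_6 = e^(-2πi/6)
= (0)·ω_6^0 + (1)·ω_6^3 + (0)·ω_6^6 + (-2)·ω_6^9 + (0)·ω_6^12 + (-1)·ω_6^15

X[3] = 2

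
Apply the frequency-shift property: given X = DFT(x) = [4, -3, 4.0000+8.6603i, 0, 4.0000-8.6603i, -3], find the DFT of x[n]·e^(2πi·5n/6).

Modulation property: DFT(ω_6^(-5n)·x[n]) = X[(k-5) mod 6], so circularly shift X by 5 positions.

X[k-5] = [-3, 4.0000+8.6603i, 0, 4.0000-8.6603i, -3, 4]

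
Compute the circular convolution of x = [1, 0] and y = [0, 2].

(x ⊛ y)[n] = Σ(m=0 to 1) x[m] · y[(n-m) mod 2]

Computing each output sample:
(x ⊛ y)[0] = 0
(x ⊛ y)[1] = 2

x ⊛ y = [0, 2]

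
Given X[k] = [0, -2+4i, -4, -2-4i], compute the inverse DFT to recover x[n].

x[n] = (1/4) Σ(k=0 to 3) X[k] · e^(2πikn/4)

Computing each x[n]:
x[0] = -2
x[1] = -1
x[2] = 0
x[3] = 3

x = [-2, -1, 0, 3]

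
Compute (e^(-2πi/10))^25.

Since ω_10^10 = 1, powers reduce modulo 10.
25 mod 10 = 5
So ω_10^25 = ω_10^5 = e^(-2πi·5/10)

ω_10^25 = ω_10^5 = -1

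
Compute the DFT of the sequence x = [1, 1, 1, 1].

X[k] = Σ(n=0 to 3) x[n] · ω_4^(nk)
where ω_4 = e^(-2πi/4)

Computing each X[k]:
X[0] = 4
X[1] = 0
X[2] = 0
X[3] = 0

X = [4, 0, 0, 0]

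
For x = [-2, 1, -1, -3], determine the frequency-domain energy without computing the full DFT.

Parseval: Σ|x[n]|² = (1/N)Σ|X[k]|², so Σ|X[k]|² = N·Σ|x[n]|² = 4·15.0000

Σ|X[k]|² = N·Σ|x[n]|² = 4·15.0000 = 60.0000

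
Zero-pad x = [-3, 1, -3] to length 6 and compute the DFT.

Original 3-point DFT: [-5, -2.0000-3.4641i, -2.0000+3.4641i]
Zero-padded 6-point DFT provides frequency interpolation.

DFT_6([x, 0, ...]) = [-5, -1.0000+1.7321i, -2.0000-3.4641i, -7, -2.0000+3.4641i, -1.0000-1.7321i]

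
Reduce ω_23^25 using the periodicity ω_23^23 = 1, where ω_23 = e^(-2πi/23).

Since ω_23^23 = 1, powers reduce modulo 23.
25 mod 23 = 2
So ω_23^25 = ω_23^2 = e^(-2πi·2/23)

ω_23^25 = ω_23^2 = 0.8544-0.5196i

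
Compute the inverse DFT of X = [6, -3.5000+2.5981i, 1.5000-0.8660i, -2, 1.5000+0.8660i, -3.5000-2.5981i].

x[n] = (1/6) Σ(k=0 to 5) X[k] · e^(2πikn/6)

Computing each x[n]:
x[0] = 0
x[1] = 0
x[2] = 0
x[3] = 3
x[4] = 2
x[5] = 1

x = [0, 0, 0, 3, 2, 1]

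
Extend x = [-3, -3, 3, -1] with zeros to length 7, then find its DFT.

Original 4-point DFT: [-4, -6+2i, 4, -6-2i]
Zero-padded 7-point DFT provides frequency interpolation.

DFT_7([x, 0, ...]) = [-4, -4.6371-0.1454i, -5.6588+3.4446i, 1.7959+4.6221i, 1.7959-4.6221i, -5.6588-3.4446i, -4.6371+0.1454i]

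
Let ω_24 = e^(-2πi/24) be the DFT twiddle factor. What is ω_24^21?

ω_24^21 = e^(-2πi·21/24)
= cos(-2π·21/24) + i·sin(-2π·21/24)
= cos(-42π/24) + i·sin(-42π/24)

ω_24^21 = cos(-42π/24) + i·sin(-42π/24) = 0.7071+0.7071i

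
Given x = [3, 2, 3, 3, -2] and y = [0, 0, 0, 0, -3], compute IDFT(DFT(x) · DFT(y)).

(x ⊛ y)[n] = Σ(m=0 to 4) x[m] · y[(n-m) mod 5]

Computing each output sample:
(x ⊛ y)[0] = -6
(x ⊛ y)[1] = -9
(x ⊛ y)[2] = -9
(x ⊛ y)[3] = 6
(x ⊛ y)[4] = -9

x ⊛ y = [-6, -9, -9, 6, -9]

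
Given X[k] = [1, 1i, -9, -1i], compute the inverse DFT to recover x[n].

x[n] = (1/4) Σ(k=0 to 3) X[k] · e^(2πikn/4)

Computing each x[n]:
x[0] = -2
x[1] = 2
x[2] = -2
x[3] = 3

x = [-2, 2, -2, 3]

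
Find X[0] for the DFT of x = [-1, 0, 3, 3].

X[0] = Σ(n=0 to 3) x[n] · ω_4^0 = Σ x[n]
= (-1) + (0) + (3) + (3)

X[0] = 5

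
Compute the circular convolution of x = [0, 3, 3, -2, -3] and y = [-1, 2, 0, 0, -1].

(x ⊛ y)[n] = Σ(m=0 to 4) x[m] · y[(n-m) mod 5]

Computing each output sample:
(x ⊛ y)[0] = -9
(x ⊛ y)[1] = -6
(x ⊛ y)[2] = 5
(x ⊛ y)[3] = 11
(x ⊛ y)[4] = -1

x ⊛ y = [-9, -6, 5, 11, -1]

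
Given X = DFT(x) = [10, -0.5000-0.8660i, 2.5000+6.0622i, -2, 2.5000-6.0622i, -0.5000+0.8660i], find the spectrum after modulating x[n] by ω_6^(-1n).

Modulation property: DFT(ω_6^(-1n)·x[n]) = X[(k-1) mod 6], so circularly shift X by 1 positions.

X[k-1] = [-0.5000+0.8660i, 10, -0.5000-0.8660i, 2.5000+6.0622i, -2, 2.5000-6.0622i]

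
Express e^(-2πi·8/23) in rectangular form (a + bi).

ω_23^8 = e^(-2πi·8/23)
= cos(-2π·8/23) + i·sin(-2π·8/23)
= cos(-16π/23) + i·sin(-16π/23)

ω_23^8 = cos(-16π/23) + i·sin(-16π/23) = -0.5767-0.8170i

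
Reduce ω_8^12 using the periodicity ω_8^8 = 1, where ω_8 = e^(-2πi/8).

Since ω_8^8 = 1, powers reduce modulo 8.
12 mod 8 = 4
So ω_8^12 = ω_8^4 = e^(-2πi·4/8)

ω_8^12 = ω_8^4 = -1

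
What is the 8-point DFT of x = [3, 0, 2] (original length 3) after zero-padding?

Original 3-point DFT: [5, 2.0000+1.7321i, 2.0000-1.7321i]
Zero-padded 8-point DFT provides frequency interpolation.

DFT_8([x, 0, ...]) = [5, 3-2i, 1, 3+2i, 5, 3-2i, 1, 3+2i]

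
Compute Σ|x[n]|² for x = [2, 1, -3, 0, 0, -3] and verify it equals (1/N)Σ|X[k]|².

Time domain:
Σ|x[n]|² = |2|² + |1|² + |-3|² + |0|² + |0|² + |-3|² = 23.0000

Frequency domain:
(1/6)Σ|X[k]|² = (1/6)(|-3|² + |2.5000-0.8660i|² + |4.5000-6.0622i|² + |1|² + |4.5000+6.0622i|² + |2.5000+0.8660i|²) = (1/6)·138.0000 = 23.0000

Both sides agree, confirming Parseval's theorem.

Σ|x[n]|² = (1/N)Σ|X[k]|² = 23.0000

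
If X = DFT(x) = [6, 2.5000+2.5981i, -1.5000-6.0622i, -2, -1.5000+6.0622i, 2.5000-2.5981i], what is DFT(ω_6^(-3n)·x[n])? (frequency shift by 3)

Modulation property: DFT(ω_6^(-3n)·x[n]) = X[(k-3) mod 6], so circularly shift X by 3 positions.

X[k-3] = [-2, -1.5000+6.0622i, 2.5000-2.5981i, 6, 2.5000+2.5981i, -1.5000-6.0622i]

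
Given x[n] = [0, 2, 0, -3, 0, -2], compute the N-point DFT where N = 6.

X[k] = Σ(n=0 to 5) x[n] · ω_6^(nk)
where ω_6 = e^(-2πi/6)

Computing each X[k]:
X[0] = -3
X[1] = 3.0000-3.4641i
X[2] = -3.0000-3.4641i
X[3] = 3
X[4] = -3.0000+3.4641i
X[5] = 3.0000+3.4641i

X = [-3, 3.0000-3.4641i, -3.0000-3.4641i, 3, -3.0000+3.4641i, 3.0000+3.4641i]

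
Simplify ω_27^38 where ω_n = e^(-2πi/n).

Since ω_27^27 = 1, powers reduce modulo 27.
38 mod 27 = 11
So ω_27^38 = ω_27^11 = e^(-2πi·11/27)

ω_27^38 = ω_27^11 = -0.8355-0.5495i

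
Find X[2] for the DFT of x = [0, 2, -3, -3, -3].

X[2] = Σ(n=0 to 4) x[n] · ω_5^(2n) where ω_5 = e^(-2πi/5)
= (0)·ω_5^0 + (2)·ω_5^2 + (-3)·ω_5^4 + (-3)·ω_5^6 + (-3)·ω_5^8

X[2] = -1.0451-2.9389i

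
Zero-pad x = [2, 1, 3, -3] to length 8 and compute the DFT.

Original 4-point DFT: [3, -1-4i, 7, -1+4i]
Zero-padded 8-point DFT provides frequency interpolation.

DFT_8([x, 0, ...]) = [3, 4.8284-1.5858i, -1-4i, -0.8284+4.4142i, 7, -0.8284-4.4142i, -1+4i, 4.8284+1.5858i]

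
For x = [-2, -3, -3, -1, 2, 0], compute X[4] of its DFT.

X[4] = Σ(n=0 to 5) x[n] · ω_6^(4n) where ω_6 = e^(-2πi/6)
= (-2)·ω_6^0 + (-3)·ω_6^4 + (-3)·ω_6^8 + (-1)·ω_6^12 + (2)·ω_6^16 + (0)·ω_6^20

X[4] = -1.0000+1.7321i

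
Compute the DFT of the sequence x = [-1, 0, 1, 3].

X[k] = Σ(n=0 to 3) x[n] · ω_4^(nk)
where ω_4 = e^(-2πi/4)

Computing each X[k]:
X[0] = 3
X[1] = -2+3i
X[2] = -3
X[3] = -2-3i

X = [3, -2+3i, -3, -2-3i]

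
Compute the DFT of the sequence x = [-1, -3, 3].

X[k] = Σ(n=0 to 2) x[n] · ω_3^(nk)
where ω_3 = e^(-2πi/3)

Computing each X[k]:
X[0] = -1
X[1] = -1.0000+5.1962i
X[2] = -1.0000-5.1962i

X = [-1, -1.0000+5.1962i, -1.0000-5.1962i]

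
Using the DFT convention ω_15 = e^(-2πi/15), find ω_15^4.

ω_15^4 = e^(-2πi·4/15)
= cos(-2π·4/15) + i·sin(-2π·4/15)
= cos(-8π/15) + i·sin(-8π/15)

ω_15^4 = cos(-8π/15) + i·sin(-8π/15) = -0.1045-0.9945i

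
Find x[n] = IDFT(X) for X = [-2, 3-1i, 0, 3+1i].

x[n] = (1/4) Σ(k=0 to 3) X[k] · e^(2πikn/4)

Computing each x[n]:
x[0] = 1
x[1] = 0
x[2] = -2
x[3] = -1

x = [1, 0, -2, -1]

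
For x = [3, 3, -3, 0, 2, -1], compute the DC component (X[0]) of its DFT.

X[0] = Σ(n=0 to 5) x[n] · ω_6^0 = Σ x[n]
= (3) + (3) + (-3) + (0) + (2) + (-1)

X[0] = 4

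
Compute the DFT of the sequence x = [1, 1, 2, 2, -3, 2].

X[k] = Σ(n=0 to 5) x[n] · ω_6^(nk)
where ω_6 = e^(-2πi/6)

Computing each X[k]:
X[0] = 5
X[1] = 1.0000-3.4641i
X[2] = 2.0000+5.1962i
X[3] = -5
X[4] = 2.0000-5.1962i
X[5] = 1.0000+3.4641i

X = [5, 1.0000-3.4641i, 2.0000+5.1962i, -5, 2.0000-5.1962i, 1.0000+3.4641i]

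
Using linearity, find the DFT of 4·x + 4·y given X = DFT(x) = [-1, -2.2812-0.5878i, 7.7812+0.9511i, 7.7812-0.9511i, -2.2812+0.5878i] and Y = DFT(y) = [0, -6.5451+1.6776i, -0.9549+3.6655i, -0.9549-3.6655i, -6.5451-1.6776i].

By linearity: DFT(4x + 4y) = 4·DFT(x) + 4·DFT(y)
= 4·[-1, -2.2812-0.5878i, 7.7812+0.9511i, 7.7812-0.9511i, -2.2812+0.5878i] + 4·[0, -6.5451+1.6776i, -0.9549+3.6655i, -0.9549-3.6655i, -6.5451-1.6776i]

Computing element-wise:
Z[0] = 4·(-1) + 4·(0) = -4
Z[1] = 4·(-2.2812-0.5878i) + 4·(-6.5451+1.6776i) = -35.3052+4.3592i
Z[2] = 4·(7.7812+0.9511i) + 4·(-0.9549+3.6655i) = 27.3052+18.4664i
Z[3] = 4·(7.7812-0.9511i) + 4·(-0.9549-3.6655i) = 27.3052-18.4664i
Z[4] = 4·(-2.2812+0.5878i) + 4·(-6.5451-1.6776i) = -35.3052-4.3592i

DFT(4x + 4y) = 4·X + 4·Y = [-4, -35.3052+4.3592i, 27.3052+18.4664i, 27.3052-18.4664i, -35.3052-4.3592i]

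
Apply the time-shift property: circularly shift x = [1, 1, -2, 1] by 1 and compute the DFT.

Time shift by 1: X_shifted[k] = ω_4^(1k) · X[k]
Shifted x = [1, 1, 1, -2]

DFT(x[n-1]) = [1, -3i, 3, 3i]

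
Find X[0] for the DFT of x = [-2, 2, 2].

X[0] = Σ(n=0 to 2) x[n] · ω_3^0 = Σ x[n]
= (-2) + (2) + (2)

X[0] = 2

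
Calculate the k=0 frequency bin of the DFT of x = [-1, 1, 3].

X[0] = Σ(n=0 to 2) x[n] · ω_3^0 = Σ x[n]
= (-1) + (1) + (3)

X[0] = 3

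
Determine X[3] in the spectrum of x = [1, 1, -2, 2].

X[3] = Σ(n=0 to 3) x[n] · ω_4^(3n) where ω_4 = e^(-2πi/4)
= (1)·ω_4^0 + (1)·ω_4^3 + (-2)·ω_4^6 + (2)·ω_4^9

X[3] = 3-1i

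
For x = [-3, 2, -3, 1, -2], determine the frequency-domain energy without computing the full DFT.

Parseval: Σ|x[n]|² = (1/N)Σ|X[k]|², so Σ|X[k]|² = N·Σ|x[n]|² = 5·27.0000

Σ|X[k]|² = N·Σ|x[n]|² = 5·27.0000 = 135.0000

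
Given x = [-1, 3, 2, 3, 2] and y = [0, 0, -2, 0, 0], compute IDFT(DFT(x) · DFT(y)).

(x ⊛ y)[n] = Σ(m=0 to 4) x[m] · y[(n-m) mod 5]

Computing each output sample:
(x ⊛ y)[0] = -6
(x ⊛ y)[1] = -4
(x ⊛ y)[2] = 2
(x ⊛ y)[3] = -6
(x ⊛ y)[4] = -4

x ⊛ y = [-6, -4, 2, -6, -4]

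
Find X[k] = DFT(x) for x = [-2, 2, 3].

X[k] = Σ(n=0 to 2) x[n] · ω_3^(nk)
where ω_3 = e^(-2πi/3)

Computing each X[k]:
X[0] = 3
X[1] = -4.5000+0.8660i
X[2] = -4.5000-0.8660i

X = [3, -4.5000+0.8660i, -4.5000-0.8660i]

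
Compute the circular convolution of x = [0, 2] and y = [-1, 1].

(x ⊛ y)[n] = Σ(m=0 to 1) x[m] · y[(n-m) mod 2]

Computing each output sample:
(x ⊛ y)[0] = 2
(x ⊛ y)[1] = -2

x ⊛ y = [2, -2]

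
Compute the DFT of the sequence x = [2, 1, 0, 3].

X[k] = Σ(n=0 to 3) x[n] · ω_4^(nk)
where ω_4 = e^(-2πi/4)

Computing each X[k]:
X[0] = 6
X[1] = 2+2i
X[2] = -2
X[3] = 2-2i

X = [6, 2+2i, -2, 2-2i]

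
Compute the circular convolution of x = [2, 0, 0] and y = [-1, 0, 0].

(x ⊛ y)[n] = Σ(m=0 to 2) x[m] · y[(n-m) mod 3]

Computing each output sample:
(x ⊛ y)[0] = -2
(x ⊛ y)[1] = 0
(x ⊛ y)[2] = 0

x ⊛ y = [-2, 0, 0]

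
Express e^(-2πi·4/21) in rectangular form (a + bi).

ω_21^4 = e^(-2πi·4/21)
= cos(-2π·4/21) + i·sin(-2π·4/21)
= cos(-8π/21) + i·sin(-8π/21)

ω_21^4 = cos(-8π/21) + i·sin(-8π/21) = 0.3653-0.9309i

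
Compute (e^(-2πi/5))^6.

Since ω_5^5 = 1, powers reduce modulo 5.
6 mod 5 = 1
So ω_5^6 = ω_5^1 = e^(-2πi·1/5)

ω_5^6 = ω_5^1 = 0.3090-0.9511i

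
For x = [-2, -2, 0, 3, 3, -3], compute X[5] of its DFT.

X[5] = Σ(n=0 to 5) x[n] · ω_6^(5n) where ω_6 = e^(-2πi/6)
= (-2)·ω_6^0 + (-2)·ω_6^5 + (0)·ω_6^10 + (3)·ω_6^15 + (3)·ω_6^20 + (-3)·ω_6^25

X[5] = -9.0000-1.7321i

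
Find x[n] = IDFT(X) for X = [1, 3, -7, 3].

x[n] = (1/4) Σ(k=0 to 3) X[k] · e^(2πikn/4)

Computing each x[n]:
x[0] = 0
x[1] = 2
x[2] = -3
x[3] = 2

x = [0, 2, -3, 2]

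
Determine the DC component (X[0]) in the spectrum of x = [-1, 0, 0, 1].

X[0] = Σ(n=0 to 3) x[n] · ω_4^0 = Σ x[n]
= (-1) + (0) + (0) + (1)

X[0] = 0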